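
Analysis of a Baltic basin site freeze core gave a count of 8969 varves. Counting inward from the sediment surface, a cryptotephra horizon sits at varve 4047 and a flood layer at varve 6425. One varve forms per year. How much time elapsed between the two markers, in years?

2378 years

The two markers are separated by 6425 − 4047 = 2378 varves.
One varve per year makes the interval 2378 years.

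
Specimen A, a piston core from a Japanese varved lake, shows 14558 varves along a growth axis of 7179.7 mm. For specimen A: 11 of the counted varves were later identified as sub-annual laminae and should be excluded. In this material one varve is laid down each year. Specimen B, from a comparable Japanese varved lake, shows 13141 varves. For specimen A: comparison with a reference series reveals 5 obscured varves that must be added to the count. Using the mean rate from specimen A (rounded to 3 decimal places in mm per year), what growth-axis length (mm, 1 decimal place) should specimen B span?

6478.5 mm

Specimen A: after corrections the count is 14558 − 11 + 5 = 14552 varves.
A: Extension rate ≈ 7179.7 / 14552 = 0.493 mm/yr.
For B, 0.493 mm/year × 13141 years = 6478.5 mm.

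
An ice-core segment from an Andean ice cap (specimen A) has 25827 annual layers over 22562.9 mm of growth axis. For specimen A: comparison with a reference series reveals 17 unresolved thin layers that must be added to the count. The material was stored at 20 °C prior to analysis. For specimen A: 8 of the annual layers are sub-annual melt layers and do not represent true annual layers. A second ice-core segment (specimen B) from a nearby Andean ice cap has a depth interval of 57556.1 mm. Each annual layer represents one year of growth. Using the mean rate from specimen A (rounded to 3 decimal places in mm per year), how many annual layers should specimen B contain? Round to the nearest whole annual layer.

Specimen A: correcting the raw count gives 25827 − 8 + 17 = 25836 true annual layers.
A: 22562.9 mm over 25836 years gives 22562.9 / 25836 ≈ 0.873 mm per year.
For B, 57556.1 / 0.873 = 65929.10 years ≈ 65929 annual layers.

65929 annual layers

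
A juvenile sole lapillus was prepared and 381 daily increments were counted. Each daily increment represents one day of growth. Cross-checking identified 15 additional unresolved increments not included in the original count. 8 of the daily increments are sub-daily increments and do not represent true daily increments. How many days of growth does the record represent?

388 d

Adjusted count: 381 − 8 + 15 = 388 daily increments.
With a one-to-one daily increment periodicity this is 388 days.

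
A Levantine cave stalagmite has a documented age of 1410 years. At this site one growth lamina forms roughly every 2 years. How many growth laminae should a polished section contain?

At 2 years per growth lamina, 1410 / 2 = 705 growth laminae are expected.
So 705 growth laminae should be present.

705 growth laminae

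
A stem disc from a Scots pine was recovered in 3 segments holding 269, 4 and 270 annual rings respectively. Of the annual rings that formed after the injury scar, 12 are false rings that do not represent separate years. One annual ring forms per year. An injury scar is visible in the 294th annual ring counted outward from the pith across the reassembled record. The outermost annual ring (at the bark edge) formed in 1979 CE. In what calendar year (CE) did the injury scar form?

1742 CE

Total annual rings = 269 + 4 + 270 = 543.
543 − 294 = 249 annual rings lie beyond the injury scar toward the bark edge.
Excluding 12 false annual rings: 249 − 12 = 237.
1979 − 237 = 1742 CE.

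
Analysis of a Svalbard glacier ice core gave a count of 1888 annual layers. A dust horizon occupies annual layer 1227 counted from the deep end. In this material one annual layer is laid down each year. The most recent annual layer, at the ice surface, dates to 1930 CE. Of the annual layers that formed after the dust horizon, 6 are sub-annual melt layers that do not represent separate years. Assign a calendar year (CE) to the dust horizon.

1275 CE

The dust horizon sits at annual layer 1227 from the deep end, so 1888 − 1227 = 661 annual layers formed after it.
Removing the 6 false annual layers leaves 661 − 6 = 655 true annual layers beyond the dust horizon.
Counting back 655 years from 1930 CE places the dust horizon in 1930 − 655 = 1275 CE.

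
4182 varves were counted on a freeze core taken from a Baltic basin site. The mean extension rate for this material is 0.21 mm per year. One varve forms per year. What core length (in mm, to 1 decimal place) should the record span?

The record spans 4182 years at 0.21 mm per year.
Length ≈ 0.21 × 4182 = 878.2 mm.

878.2 mm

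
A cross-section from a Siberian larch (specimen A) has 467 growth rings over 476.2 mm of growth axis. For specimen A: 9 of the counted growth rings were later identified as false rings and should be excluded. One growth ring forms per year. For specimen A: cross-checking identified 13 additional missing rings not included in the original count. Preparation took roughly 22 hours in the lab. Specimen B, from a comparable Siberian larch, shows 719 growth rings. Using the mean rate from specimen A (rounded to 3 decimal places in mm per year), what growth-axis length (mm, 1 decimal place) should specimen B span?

Specimen A: adjusted count: 467 − 9 + 13 = 471 growth rings.
A: Mean rate = 476.2 mm / 471 years ≈ 1.011 mm per year.
B's length ≈ 1.011 × 719 = 726.9 mm.

726.9 mm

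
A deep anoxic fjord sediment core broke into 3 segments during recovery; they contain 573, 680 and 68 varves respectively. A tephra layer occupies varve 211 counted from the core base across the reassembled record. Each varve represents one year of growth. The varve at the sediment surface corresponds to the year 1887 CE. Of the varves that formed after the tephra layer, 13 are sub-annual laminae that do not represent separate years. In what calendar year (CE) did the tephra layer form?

790 CE

Total varves = 573 + 680 + 68 = 1321.
1321 − 211 = 1110 varves lie beyond the tephra layer toward the sediment surface.
1110 − 13 false = 1097 true varves after the tephra layer.
1887 − 1097 = 790 CE.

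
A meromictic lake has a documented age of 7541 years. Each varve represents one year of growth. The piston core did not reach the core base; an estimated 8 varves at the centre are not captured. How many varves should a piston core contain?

7533 varves

One varve per year gives 7541 varves over 7541 years.
Less the 8 uncaptured varves: 7541 − 8 = 7533.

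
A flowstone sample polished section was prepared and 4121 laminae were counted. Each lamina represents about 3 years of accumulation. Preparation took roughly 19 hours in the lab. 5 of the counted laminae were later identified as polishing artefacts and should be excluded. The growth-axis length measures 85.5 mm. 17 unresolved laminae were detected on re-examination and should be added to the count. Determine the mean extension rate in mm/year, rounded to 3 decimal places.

0.007 mm/year

True lamina count = 4121 − 5 + 17 = 4133.
At 3 years per lamina, 4133 × 3 = 12399 years.
85.5 mm over 12399 years gives 85.5 / 12399 ≈ 0.007 mm/year.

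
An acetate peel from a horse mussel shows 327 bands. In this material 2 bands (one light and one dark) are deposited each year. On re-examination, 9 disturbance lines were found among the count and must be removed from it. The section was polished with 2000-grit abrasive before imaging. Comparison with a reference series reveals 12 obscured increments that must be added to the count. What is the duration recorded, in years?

Adjusted count: 327 − 9 + 12 = 330 bands.
330 bands at 2 per year is 330 / 2 = 165 years.

165 yr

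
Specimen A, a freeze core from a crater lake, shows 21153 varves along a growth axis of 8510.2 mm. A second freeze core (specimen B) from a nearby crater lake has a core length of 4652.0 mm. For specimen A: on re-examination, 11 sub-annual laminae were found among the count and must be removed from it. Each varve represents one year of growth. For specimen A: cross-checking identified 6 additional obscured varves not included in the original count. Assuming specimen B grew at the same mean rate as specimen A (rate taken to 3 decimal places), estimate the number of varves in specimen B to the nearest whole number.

Specimen A: correcting the raw count gives 21153 − 11 + 6 = 21148 true varves.
A: Mean rate = 8510.2 mm / 21148 years ≈ 0.402 mm per year.
B spans 4652.0 / 0.402 = 11572.14 years ≈ 11572 varves.

11572 varves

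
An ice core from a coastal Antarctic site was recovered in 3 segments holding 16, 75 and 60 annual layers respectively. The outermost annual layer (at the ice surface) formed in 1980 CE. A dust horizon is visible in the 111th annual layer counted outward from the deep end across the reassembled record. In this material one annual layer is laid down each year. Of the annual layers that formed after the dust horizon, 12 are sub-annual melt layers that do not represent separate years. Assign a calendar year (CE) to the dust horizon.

1952 CE

Total annual layers = 16 + 75 + 60 = 151.
151 − 111 = 40 annual layers lie beyond the dust horizon toward the ice surface.
Excluding 12 false annual layers: 40 − 12 = 28.
The annual layer at the ice surface is 1980 CE, so the dust horizon dates to 1980 − 28 = 1952 CE.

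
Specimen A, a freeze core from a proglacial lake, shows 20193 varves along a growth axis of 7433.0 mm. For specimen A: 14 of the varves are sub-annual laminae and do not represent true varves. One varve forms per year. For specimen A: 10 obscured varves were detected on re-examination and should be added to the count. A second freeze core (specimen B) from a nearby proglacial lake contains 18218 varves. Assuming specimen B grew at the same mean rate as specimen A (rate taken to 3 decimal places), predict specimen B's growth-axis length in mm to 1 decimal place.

6704.2 mm

Specimen A: true varve count = 20193 − 14 + 10 = 20189.
A: 7433.0 mm over 20189 years gives 7433.0 / 20189 ≈ 0.368 mm per year.
B's length ≈ 0.368 × 18218 = 6704.2 mm.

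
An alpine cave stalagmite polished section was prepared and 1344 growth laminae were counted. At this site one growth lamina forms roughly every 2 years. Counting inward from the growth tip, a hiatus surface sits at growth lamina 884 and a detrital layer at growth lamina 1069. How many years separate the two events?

1069 − 884 = 185 growth laminae lie between the two events.
Multiplying by 2 years per growth lamina: 185 × 2 = 370 years.

370 years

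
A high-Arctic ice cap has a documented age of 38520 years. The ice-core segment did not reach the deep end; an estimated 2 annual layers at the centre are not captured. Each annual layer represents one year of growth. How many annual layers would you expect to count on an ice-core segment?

One annual layer per year gives 38520 annual layers over 38520 years.
Less the 2 uncaptured annual layers: 38520 − 2 = 38518.

38518 annual layers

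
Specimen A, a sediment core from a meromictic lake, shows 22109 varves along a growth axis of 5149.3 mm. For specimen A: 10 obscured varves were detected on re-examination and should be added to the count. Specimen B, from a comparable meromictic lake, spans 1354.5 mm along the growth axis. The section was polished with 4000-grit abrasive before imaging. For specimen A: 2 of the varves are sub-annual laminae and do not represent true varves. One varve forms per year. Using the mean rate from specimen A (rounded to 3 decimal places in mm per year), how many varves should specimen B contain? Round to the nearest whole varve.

Specimen A: true varve count = 22109 − 2 + 10 = 22117.
A: Extension rate ≈ 5149.3 / 22117 = 0.233 mm/yr.
For B, 1354.5 / 0.233 = 5813.30 years ≈ 5813 varves.

5813 varves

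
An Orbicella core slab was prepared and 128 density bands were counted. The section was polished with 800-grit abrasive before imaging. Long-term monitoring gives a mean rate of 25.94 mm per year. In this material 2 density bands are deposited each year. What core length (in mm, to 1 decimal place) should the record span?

1660.2 mm

With 2 density bands per year, 128 / 2 = 64 years.
64 years at 25.94 mm/year gives 25.94 × 64 = 1660.2 mm.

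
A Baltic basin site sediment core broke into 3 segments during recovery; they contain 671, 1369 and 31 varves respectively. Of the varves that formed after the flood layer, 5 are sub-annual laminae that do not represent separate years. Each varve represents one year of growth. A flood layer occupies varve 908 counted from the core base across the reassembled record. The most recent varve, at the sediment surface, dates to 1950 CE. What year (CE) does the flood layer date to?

Total varves = 671 + 1369 + 31 = 2071.
The flood layer sits at varve 908 from the core base, so 2071 − 908 = 1163 varves formed after it.
Excluding 5 false varves: 1163 − 5 = 1158.
The varve at the sediment surface is 1950 CE, so the flood layer dates to 1950 − 1158 = 792 CE.

792 CE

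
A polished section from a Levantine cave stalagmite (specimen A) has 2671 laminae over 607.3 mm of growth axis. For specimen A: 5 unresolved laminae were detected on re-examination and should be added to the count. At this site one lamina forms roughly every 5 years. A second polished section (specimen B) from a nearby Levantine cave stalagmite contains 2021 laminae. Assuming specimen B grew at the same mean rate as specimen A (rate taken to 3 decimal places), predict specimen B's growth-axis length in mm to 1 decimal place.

454.7 mm

Specimen A: correcting the raw count gives 2671 + 5 = 2676 true laminae.
Specimen A: at 5 years per lamina, 2676 × 5 = 13380 years.
A: Mean rate = 607.3 mm / 13380 years ≈ 0.045 mm/yr.
Specimen B: multiplying by 5 years per lamina: 2021 × 5 = 10105 years. B's length ≈ 0.045 × 10105 = 454.7 mm.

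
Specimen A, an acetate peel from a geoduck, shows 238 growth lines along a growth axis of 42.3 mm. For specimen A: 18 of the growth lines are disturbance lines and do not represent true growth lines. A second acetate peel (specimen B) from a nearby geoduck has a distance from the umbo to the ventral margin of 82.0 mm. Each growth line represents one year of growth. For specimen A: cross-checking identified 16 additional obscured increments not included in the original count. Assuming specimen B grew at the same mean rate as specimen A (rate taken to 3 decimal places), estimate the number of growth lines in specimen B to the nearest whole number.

458 growth lines

Specimen A: true growth line count = 238 − 18 + 16 = 236.
A: Mean rate = 42.3 mm / 236 years ≈ 0.179 mm/year.
For B, 82.0 / 0.179 = 458.10 years ≈ 458 growth lines.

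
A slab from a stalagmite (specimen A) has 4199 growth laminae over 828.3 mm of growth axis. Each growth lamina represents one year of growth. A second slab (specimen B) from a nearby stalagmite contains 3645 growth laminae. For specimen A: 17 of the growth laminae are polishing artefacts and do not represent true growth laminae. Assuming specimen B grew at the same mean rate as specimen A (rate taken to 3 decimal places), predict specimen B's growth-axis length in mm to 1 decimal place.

721.7 mm

Specimen A: true growth lamina count = 4199 − 17 = 4182.
A: Extension rate ≈ 828.3 / 4182 = 0.198 mm/year.
B's length ≈ 0.198 × 3645 = 721.7 mm.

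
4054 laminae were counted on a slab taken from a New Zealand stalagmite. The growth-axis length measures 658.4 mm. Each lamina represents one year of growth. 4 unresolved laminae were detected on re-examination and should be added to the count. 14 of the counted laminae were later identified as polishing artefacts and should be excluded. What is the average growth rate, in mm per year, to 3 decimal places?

0.163 mm per year

Correcting the raw count gives 4054 − 14 + 4 = 4044 true laminae.
Extension rate ≈ 658.4 / 4044 = 0.163 mm per year.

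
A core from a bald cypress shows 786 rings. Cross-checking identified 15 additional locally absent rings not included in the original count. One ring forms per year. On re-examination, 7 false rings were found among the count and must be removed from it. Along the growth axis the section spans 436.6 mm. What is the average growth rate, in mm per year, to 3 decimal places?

True ring count = 786 − 7 + 15 = 794.
Mean rate = 436.6 mm / 794 years ≈ 0.550 mm per year.

0.550 mm per year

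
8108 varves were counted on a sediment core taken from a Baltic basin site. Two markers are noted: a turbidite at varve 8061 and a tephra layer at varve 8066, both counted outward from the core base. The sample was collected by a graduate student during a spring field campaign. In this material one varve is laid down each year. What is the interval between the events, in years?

The two markers are separated by 8066 − 8061 = 5 varves.
At one varve per year, 5 years elapsed between them.

5 years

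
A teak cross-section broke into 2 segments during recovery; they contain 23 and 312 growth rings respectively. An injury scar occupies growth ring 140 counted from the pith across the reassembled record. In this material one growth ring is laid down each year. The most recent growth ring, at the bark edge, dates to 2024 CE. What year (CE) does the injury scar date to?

Total growth rings = 23 + 312 = 335.
335 − 140 = 195 growth rings lie beyond the injury scar toward the bark edge.
Counting back 195 years from 2024 CE places the injury scar in 2024 − 195 = 1829 CE.

1829 CE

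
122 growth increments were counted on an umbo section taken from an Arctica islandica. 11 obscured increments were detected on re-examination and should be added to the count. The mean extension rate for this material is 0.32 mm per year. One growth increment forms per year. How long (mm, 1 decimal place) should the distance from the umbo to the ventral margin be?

42.6 mm

True growth increment count = 122 + 11 = 133.
133 years at 0.32 mm/year gives 0.32 × 133 = 42.6 mm.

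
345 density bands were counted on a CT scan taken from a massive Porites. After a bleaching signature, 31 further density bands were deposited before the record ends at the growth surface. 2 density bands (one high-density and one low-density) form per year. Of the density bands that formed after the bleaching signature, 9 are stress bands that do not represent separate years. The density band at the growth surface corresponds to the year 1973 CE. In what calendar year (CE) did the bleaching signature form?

1962 CE

31 density bands formed after the bleaching signature.
31 − 9 false = 22 true density bands after the bleaching signature.
Dividing by 2 density bands per year: 22 / 2 = 11 years.
The density band at the growth surface is 1973 CE, so the bleaching signature dates to 1973 − 11 = 1962 CE.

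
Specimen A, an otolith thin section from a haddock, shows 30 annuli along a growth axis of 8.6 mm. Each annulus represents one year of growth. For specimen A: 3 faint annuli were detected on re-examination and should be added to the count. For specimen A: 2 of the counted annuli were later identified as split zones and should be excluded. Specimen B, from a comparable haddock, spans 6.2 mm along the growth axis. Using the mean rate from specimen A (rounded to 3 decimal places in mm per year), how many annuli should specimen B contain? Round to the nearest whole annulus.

22 annuli

Specimen A: true annulus count = 30 − 2 + 3 = 31.
A: 8.6 mm over 31 years gives 8.6 / 31 ≈ 0.277 mm/year.
B spans 6.2 / 0.277 = 22.38 years ≈ 22 annuli.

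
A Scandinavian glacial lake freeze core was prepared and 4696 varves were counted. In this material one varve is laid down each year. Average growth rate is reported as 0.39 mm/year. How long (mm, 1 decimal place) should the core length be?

The record spans 4696 years at 0.39 mm per year.
4696 years at 0.39 mm/year gives 0.39 × 4696 = 1831.4 mm.

1831.4 mm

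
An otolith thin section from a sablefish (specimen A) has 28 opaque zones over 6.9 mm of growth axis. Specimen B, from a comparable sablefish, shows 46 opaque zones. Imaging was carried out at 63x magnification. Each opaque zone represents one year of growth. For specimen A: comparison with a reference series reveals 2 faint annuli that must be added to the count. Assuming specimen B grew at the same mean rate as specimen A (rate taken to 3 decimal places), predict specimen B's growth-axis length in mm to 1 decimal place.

10.6 mm

Specimen A: adjusted count: 28 + 2 = 30 opaque zones.
A: Mean rate = 6.9 mm / 30 years ≈ 0.230 mm/yr.
For B, 0.230 mm/year × 46 years = 10.6 mm.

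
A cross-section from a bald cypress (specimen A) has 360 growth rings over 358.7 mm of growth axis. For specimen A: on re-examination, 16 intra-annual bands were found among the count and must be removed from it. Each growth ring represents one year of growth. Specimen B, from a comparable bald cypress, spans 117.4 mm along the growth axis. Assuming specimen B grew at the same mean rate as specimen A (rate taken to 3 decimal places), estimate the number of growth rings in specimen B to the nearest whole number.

Specimen A: adjusted count: 360 − 16 = 344 growth rings.
A: 358.7 mm over 344 years gives 358.7 / 344 ≈ 1.043 mm per year.
Specimen B: 117.4 mm / 1.043 mm per year = 112.56 years ≈ 113 growth rings.

113 growth rings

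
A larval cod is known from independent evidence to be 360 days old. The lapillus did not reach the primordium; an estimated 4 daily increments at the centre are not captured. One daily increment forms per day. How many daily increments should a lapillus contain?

356 daily increments

At one daily increment per day, 360 days correspond to 360 daily increments.
Less the 4 uncaptured daily increments: 360 − 4 = 356.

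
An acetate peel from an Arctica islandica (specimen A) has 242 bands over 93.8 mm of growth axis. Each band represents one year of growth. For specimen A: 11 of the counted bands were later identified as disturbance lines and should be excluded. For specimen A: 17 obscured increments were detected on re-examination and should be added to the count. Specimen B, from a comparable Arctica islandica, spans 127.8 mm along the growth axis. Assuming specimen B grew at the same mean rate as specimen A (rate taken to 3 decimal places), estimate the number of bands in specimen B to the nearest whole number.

Specimen A: adjusted count: 242 − 11 + 17 = 248 bands.
A: Mean rate = 93.8 mm / 248 years ≈ 0.378 mm/yr.
B spans 127.8 / 0.378 = 338.10 years ≈ 338 bands.

338 bands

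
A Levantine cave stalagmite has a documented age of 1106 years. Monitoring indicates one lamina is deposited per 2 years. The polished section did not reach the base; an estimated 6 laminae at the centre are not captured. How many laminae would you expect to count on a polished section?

547 laminae

Expected laminae: 1106 / 2 = 553.
553 − 6 missed = 547 laminae expected in the prepared section.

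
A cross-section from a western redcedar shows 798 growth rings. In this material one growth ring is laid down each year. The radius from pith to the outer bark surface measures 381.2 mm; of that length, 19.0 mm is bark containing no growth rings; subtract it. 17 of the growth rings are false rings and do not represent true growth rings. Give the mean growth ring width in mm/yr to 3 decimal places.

After corrections the count is 798 − 17 = 781 growth rings.
Removing the 19.0 mm offcut leaves 381.2 − 19.0 = 362.2 mm.
362.2 mm over 781 years gives 362.2 / 781 ≈ 0.464 mm/yr.

0.464 mm/yr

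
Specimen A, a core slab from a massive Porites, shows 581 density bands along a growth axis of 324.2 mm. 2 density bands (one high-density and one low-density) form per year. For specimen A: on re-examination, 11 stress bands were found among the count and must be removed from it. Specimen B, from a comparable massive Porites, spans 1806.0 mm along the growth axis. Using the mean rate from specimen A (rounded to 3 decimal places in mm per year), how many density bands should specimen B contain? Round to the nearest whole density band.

Specimen A: correcting the raw count gives 581 − 11 = 570 true density bands.
Specimen A: with 2 density bands per year, 570 / 2 = 285 years.
A: Extension rate ≈ 324.2 / 285 = 1.138 mm/yr.
Specimen B: 1806.0 mm / 1.138 mm per year = 1586.99 years; at 2 density bands per year that is 1586.99 × 2 ≈ 3174 density bands.

3174 density bands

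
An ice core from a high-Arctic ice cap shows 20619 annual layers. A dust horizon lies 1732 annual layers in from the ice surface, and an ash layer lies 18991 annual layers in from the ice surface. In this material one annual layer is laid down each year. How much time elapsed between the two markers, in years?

18991 − 1732 = 17259 annual layers lie between the two events.
That is 17259 years at one annual layer per year.

17259 yr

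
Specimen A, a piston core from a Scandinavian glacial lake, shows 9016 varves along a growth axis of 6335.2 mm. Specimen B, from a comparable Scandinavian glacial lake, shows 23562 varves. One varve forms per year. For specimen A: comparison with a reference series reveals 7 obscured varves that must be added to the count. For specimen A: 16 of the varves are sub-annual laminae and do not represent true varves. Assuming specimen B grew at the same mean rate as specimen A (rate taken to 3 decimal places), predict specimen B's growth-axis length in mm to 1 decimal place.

Specimen A: true varve count = 9016 − 16 + 7 = 9007.
A: Mean rate = 6335.2 mm / 9007 years ≈ 0.703 mm/year.
For B, 0.703 mm/year × 23562 years = 16564.1 mm.

16564.1 mm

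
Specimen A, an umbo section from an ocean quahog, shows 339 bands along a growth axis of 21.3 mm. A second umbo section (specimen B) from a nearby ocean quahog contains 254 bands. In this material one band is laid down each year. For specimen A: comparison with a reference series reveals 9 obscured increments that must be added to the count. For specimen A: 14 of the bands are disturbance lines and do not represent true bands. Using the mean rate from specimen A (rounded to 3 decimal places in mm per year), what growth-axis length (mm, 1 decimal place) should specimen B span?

16.3 mm

Specimen A: true band count = 339 − 14 + 9 = 334.
A: Mean rate = 21.3 mm / 334 years ≈ 0.064 mm/year.
Length of B = 0.064 × 254 = 16.3 mm.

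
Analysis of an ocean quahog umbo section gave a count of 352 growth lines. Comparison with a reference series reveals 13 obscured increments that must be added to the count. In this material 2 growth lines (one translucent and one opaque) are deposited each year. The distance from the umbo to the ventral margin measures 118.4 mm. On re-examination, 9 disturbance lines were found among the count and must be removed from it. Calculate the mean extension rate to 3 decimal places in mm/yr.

0.665 mm/yr

Correcting the raw count gives 352 − 9 + 13 = 356 true growth lines.
356 growth lines at 2 per year is 356 / 2 = 178 years.
Extension rate ≈ 118.4 / 178 = 0.665 mm/yr.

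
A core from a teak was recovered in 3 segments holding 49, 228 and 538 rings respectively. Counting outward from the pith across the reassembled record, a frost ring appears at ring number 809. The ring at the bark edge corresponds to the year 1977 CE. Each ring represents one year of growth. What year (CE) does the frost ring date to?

1971 CE

Total rings = 49 + 228 + 538 = 815.
Between ring 809 and the bark edge there are 815 − 809 = 6 rings.
Counting back 6 years from 1977 CE places the frost ring in 1977 − 6 = 1971 CE.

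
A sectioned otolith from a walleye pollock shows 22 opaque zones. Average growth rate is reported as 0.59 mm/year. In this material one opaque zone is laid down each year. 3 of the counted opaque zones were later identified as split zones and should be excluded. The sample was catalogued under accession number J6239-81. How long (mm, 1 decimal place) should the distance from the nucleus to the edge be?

11.2 mm

Correcting the raw count gives 22 − 3 = 19 true opaque zones.
19 years at 0.59 mm/year gives 0.59 × 19 = 11.2 mm.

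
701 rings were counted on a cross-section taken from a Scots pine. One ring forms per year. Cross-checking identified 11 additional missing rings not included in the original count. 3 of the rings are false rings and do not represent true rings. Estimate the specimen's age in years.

Adjusted count: 701 − 3 + 11 = 709 rings.
With a one-to-one ring periodicity this is 709 years.

709 years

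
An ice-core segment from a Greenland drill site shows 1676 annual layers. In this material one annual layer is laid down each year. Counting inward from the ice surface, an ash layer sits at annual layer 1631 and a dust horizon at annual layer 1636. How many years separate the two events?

5 years

1636 − 1631 = 5 annual layers lie between the two events.
At one annual layer per year, 5 years elapsed between them.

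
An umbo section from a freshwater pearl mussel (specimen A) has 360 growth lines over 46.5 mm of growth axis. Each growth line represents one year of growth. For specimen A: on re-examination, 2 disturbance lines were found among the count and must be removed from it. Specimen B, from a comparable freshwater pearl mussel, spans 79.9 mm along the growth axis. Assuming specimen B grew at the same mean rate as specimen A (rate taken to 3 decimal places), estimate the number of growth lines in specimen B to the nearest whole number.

Specimen A: correcting the raw count gives 360 − 2 = 358 true growth lines.
A: Mean rate = 46.5 mm / 358 years ≈ 0.130 mm/yr.
For B, 79.9 / 0.130 = 614.62 years ≈ 615 growth lines.

615 growth lines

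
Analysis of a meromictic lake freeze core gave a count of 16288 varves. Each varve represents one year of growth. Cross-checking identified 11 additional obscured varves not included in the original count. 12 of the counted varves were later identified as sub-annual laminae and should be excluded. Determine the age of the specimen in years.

16287 yr

After corrections the count is 16288 − 12 + 11 = 16287 varves.
At one varve per year, that is 16287 years.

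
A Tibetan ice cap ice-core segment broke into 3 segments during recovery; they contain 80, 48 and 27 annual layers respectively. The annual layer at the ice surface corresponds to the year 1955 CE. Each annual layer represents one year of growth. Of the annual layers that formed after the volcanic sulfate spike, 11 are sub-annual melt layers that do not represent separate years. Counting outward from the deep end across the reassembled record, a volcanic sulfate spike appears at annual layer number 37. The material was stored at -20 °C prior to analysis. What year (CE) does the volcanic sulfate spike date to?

Total annual layers = 80 + 48 + 27 = 155.
Between annual layer 37 and the ice surface there are 155 − 37 = 118 annual layers.
Removing the 11 false annual layers leaves 118 − 11 = 107 true annual layers beyond the volcanic sulfate spike.
The annual layer at the ice surface is 1955 CE, so the volcanic sulfate spike dates to 1955 − 107 = 1848 CE.

1848 CE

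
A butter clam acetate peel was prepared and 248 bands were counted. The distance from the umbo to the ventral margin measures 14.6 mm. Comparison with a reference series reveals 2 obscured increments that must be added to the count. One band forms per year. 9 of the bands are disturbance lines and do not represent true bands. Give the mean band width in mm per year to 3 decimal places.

Adjusted count: 248 − 9 + 2 = 241 bands.
Mean rate = 14.6 mm / 241 years ≈ 0.061 mm per year.

0.061 mm per year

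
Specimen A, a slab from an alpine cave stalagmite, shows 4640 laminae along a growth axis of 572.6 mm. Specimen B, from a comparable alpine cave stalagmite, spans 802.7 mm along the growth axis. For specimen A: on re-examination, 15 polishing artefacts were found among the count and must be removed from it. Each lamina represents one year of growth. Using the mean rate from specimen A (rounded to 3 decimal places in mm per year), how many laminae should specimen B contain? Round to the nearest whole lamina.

6473 laminae

Specimen A: after corrections the count is 4640 − 15 = 4625 laminae.
A: Extension rate ≈ 572.6 / 4625 = 0.124 mm/yr.
Specimen B: 802.7 mm / 0.124 mm per year = 6473.39 years ≈ 6473 laminae.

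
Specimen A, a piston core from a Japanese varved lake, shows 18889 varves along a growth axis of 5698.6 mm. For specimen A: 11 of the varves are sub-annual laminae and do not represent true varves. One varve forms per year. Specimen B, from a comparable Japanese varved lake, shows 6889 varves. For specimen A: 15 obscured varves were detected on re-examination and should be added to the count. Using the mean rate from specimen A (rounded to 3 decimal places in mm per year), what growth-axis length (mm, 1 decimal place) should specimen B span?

Specimen A: correcting the raw count gives 18889 − 11 + 15 = 18893 true varves.
A: 5698.6 mm over 18893 years gives 5698.6 / 18893 ≈ 0.302 mm/yr.
B's length ≈ 0.302 × 6889 = 2080.5 mm.

2080.5 mm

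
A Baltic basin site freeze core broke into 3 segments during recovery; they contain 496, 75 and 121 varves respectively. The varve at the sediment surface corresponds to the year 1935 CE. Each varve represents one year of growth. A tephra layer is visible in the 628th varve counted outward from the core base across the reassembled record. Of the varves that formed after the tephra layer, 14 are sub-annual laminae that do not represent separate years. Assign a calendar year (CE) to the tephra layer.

1885 CE

Total varves = 496 + 75 + 121 = 692.
Between varve 628 and the sediment surface there are 692 − 628 = 64 varves.
64 − 14 false = 50 true varves after the tephra layer.
The varve at the sediment surface is 1935 CE, so the tephra layer dates to 1935 − 50 = 1885 CE.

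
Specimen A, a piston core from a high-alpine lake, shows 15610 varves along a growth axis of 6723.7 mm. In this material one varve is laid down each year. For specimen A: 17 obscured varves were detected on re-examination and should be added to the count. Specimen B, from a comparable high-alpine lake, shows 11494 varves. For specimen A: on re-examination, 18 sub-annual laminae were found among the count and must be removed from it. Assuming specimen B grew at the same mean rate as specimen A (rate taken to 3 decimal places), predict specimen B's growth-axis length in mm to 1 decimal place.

Specimen A: correcting the raw count gives 15610 − 18 + 17 = 15609 true varves.
A: Extension rate ≈ 6723.7 / 15609 = 0.431 mm/year.
B's length ≈ 0.431 × 11494 = 4953.9 mm.

4953.9 mm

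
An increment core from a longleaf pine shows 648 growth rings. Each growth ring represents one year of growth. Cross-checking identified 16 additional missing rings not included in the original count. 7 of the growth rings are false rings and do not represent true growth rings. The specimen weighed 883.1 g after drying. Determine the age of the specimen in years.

657 yr

True growth ring count = 648 − 7 + 16 = 657.
With a one-to-one growth ring periodicity this is 657 years.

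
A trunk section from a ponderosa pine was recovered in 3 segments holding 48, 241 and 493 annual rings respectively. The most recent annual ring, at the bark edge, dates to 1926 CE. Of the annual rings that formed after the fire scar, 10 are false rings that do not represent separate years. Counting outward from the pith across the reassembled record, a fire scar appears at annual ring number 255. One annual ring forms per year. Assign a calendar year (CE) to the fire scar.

Total annual rings = 48 + 241 + 493 = 782.
Between annual ring 255 and the bark edge there are 782 − 255 = 527 annual rings.
527 − 10 false = 517 true annual rings after the fire scar.
The annual ring at the bark edge is 1926 CE, so the fire scar dates to 1926 − 517 = 1409 CE.

1409 CE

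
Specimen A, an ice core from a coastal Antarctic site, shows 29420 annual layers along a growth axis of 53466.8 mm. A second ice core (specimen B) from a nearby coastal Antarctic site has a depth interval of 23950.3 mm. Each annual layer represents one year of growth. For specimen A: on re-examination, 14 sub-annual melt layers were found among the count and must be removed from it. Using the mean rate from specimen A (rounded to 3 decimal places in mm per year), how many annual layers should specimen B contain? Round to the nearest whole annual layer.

13174 annual layers

Specimen A: true annual layer count = 29420 − 14 = 29406.
A: Mean rate = 53466.8 mm / 29406 years ≈ 1.818 mm per year.
B spans 23950.3 / 1.818 = 13173.98 years ≈ 13174 annual layers.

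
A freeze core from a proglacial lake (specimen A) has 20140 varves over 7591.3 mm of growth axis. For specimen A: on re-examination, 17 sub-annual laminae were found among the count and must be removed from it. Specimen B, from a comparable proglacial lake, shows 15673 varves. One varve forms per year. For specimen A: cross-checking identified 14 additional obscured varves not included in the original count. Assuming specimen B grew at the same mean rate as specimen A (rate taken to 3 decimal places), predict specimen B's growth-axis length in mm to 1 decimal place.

5908.7 mm

Specimen A: after corrections the count is 20140 − 17 + 14 = 20137 varves.
A: Mean rate = 7591.3 mm / 20137 years ≈ 0.377 mm/year.
For B, 0.377 mm/year × 15673 years = 5908.7 mm.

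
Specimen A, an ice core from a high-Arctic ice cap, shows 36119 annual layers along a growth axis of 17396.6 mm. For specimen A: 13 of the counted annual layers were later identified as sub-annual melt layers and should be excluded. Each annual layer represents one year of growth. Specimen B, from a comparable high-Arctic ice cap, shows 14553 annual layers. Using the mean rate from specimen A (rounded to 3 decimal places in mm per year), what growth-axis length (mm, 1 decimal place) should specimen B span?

Specimen A: adjusted count: 36119 − 13 = 36106 annual layers.
A: 17396.6 mm over 36106 years gives 17396.6 / 36106 ≈ 0.482 mm per year.
B's length ≈ 0.482 × 14553 = 7014.5 mm.

7014.5 mm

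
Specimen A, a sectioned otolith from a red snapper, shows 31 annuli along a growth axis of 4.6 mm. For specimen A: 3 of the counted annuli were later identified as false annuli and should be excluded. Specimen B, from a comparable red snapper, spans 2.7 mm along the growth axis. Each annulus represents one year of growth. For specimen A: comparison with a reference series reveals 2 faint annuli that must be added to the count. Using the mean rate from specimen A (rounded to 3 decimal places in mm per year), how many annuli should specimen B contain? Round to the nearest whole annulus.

Specimen A: adjusted count: 31 − 3 + 2 = 30 annuli.
A: 4.6 mm over 30 years gives 4.6 / 30 ≈ 0.153 mm/yr.
For B, 2.7 / 0.153 = 17.65 years ≈ 18 annuli.

18 annuli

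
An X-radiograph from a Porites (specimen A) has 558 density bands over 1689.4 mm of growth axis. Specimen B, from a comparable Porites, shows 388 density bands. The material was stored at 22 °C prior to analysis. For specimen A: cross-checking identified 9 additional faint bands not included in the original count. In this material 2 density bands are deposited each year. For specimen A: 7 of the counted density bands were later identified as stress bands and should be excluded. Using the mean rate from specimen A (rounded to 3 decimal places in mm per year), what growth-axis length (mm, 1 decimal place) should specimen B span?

1170.6 mm

Specimen A: after corrections the count is 558 − 7 + 9 = 560 density bands.
Specimen A: dividing by 2 density bands per year: 560 / 2 = 280 years.
A: 1689.4 mm over 280 years gives 1689.4 / 280 ≈ 6.034 mm/year.
Specimen B: 388 density bands at 2 per year is 388 / 2 = 194 years. B's length ≈ 6.034 × 194 = 1170.6 mm.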